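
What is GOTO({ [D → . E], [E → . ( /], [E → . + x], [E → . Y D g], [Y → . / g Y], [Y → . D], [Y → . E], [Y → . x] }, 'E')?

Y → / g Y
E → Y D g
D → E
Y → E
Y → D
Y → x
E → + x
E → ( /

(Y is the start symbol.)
GOTO(I, 'E') = CLOSURE({ [A → αX.β] : [A → α.Xβ] ∈ I, X = 'E' })

Items with dot before 'E', with the dot advanced:
  [D → . E] → [D → E .]
  [Y → . E] → [Y → E .]
Closure adds nothing (no advanced item has the dot before a non-terminal).

GOTO = { [D → E .], [Y → E .] }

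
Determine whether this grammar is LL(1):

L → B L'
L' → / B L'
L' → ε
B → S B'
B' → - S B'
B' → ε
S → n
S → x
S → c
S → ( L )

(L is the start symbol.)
Relevant sets:
  FOLLOW(L') = { $, ')' }
  FOLLOW(B') = { $, ')', '/' }

For L':
  PREDICT(L' → '/' B L') = { '/' }
  PREDICT(L' → ε) = { $, ')' }
For B':
  PREDICT(B' → '-' S B') = { '-' }
  PREDICT(B' → ε) = { $, ')', '/' }
For S:
  PREDICT(S → n) = { 'n' }
  PREDICT(S → x) = { 'x' }
  PREDICT(S → c) = { 'c' }
  PREDICT(S → '(' L ')') = { '(' }
L, B have a single production, so nothing to check there.

All predict sets are disjoint. The grammar IS LL(1).

Answer: Yes, the grammar is LL(1).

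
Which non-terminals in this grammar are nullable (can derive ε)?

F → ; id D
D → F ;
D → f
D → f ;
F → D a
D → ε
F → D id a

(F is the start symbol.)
{ 'D' }

ε-productions: D → ε
So D is immediately nullable.
No further non-terminal can be added: every production for the remaining non-terminals contains a terminal or a non-nullable non-terminal.
Nullable = { 'D' }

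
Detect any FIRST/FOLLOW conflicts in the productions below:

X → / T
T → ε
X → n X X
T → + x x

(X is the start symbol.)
No FIRST/FOLLOW conflicts.

A FIRST/FOLLOW conflict occurs when a non-terminal N has a nullable alternative N → β (β ⇒* ε) and another alternative N → α with FIRST(α) ∩ FOLLOW(N) ≠ ∅: on such a lookahead the parser cannot decide between expanding α and letting N vanish via β.

Nullable non-terminals: T.

T: nullable alternative(s) T → ε; FOLLOW(T) = { $, '/', 'n' }
  T → ε: FIRST \ {ε} = { } — this is the only nullable alternative, skip
  T → + x x: FIRST \ {ε} = { '+' } — disjoint from FOLLOW(T)

X has no nullable alternative, so no FIRST/FOLLOW check is needed there.

No FIRST/FOLLOW conflicts found.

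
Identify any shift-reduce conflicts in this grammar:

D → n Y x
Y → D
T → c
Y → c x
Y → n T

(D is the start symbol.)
Yes — I8: [T → c .] vs [Y → c . x]

A shift-reduce conflict occurs when an LR(0) state has both:
  - a complete (reduce) item [A → α .] (dot at the end), and
  - a shift item [B → β . c γ] (dot before a terminal).

Augment with D' → D and build the canonical LR(0) collection (I0 = CLOSURE({[D' → . D]}), then GOTO on every symbol after a dot until no new states appear). It has 11 states:
  I0: { [D → . n Y x], [D' → . D] }  — shift
  I1: { [D' → D .] }  — accept
  I2: { [D → . n Y x], [D → n . Y x], [Y → . D], [Y → . c x], [Y → . n T] }  — shift
  I3: { [Y → D .] }  — reduce
  I4: { [D → n Y . x] }  — shift
  I5: { [Y → c . x] }  — shift
  I6: { [D → . n Y x], [D → n . Y x], [T → . c], [Y → . D], [Y → . c x], [Y → . n T], [Y → n . T] }  — shift
  I7: { [Y → n T .] }  — reduce
  I8: { [T → c .], [Y → c . x] }  — shift, reduce
  I9: { [Y → c x .] }  — reduce
  I10: { [D → n Y x .] }  — reduce

I8 contains reduce item [T → c .] and shift item [Y → c . x] — shift-reduce conflict.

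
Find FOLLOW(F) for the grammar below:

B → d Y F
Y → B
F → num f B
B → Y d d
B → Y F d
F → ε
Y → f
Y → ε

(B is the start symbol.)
{ $, 'd', 'num' }

In B → d Y F: F is at the end, add FOLLOW(B)
In B → Y F d: F is followed by d, add FIRST(d) \ {ε} = { 'd' }

The FOLLOW sets referred to above (computed the same way, to a fixed point):
  FOLLOW(B) = { $, 'd', 'num' }

Taking the union: FOLLOW(F) = { $, 'd', 'num' }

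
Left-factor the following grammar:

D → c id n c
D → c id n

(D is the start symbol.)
D → c id n D'
D' → c
D' → ε

Left-factoring transforms A → αβ₁ | αβ₂ into A → αA' and A' → β₁ | β₂
(α is the longest common prefix among the alternatives). Repeat until
no nonterminal has two alternatives with a common prefix.

Round 1: D has alternatives sharing prefix 'c id n'. Introduce D': D → c id n D'
  Add: D' → c
  Add: D' → ε

No remaining common prefixes — done.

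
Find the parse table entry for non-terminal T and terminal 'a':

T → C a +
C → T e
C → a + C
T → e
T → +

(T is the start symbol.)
T → C a +

To find M[T, 'a'], we find productions for T where 'a' is in the predict set (PREDICT(N → α) = (FIRST(α) \ {ε}) ∪ (FOLLOW(N) if α ⇒* ε)).

Relevant sets:
  FIRST(C) = { '+', 'a', 'e' }

T → C a +: PREDICT = { '+', 'a', 'e' }
  'a' is in predict set, so this production goes in M[T, 'a']
T → e: PREDICT = { 'e' }
T → +: PREDICT = { '+' }

M[T, 'a'] = T → C a +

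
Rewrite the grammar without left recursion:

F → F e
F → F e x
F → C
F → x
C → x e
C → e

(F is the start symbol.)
F is directly left-recursive. The standard transformation for
  A → A α₁ | ... | A α_m | β₁ | ... | β_n
is
  A  → β₁ A' | ... | β_n A'
  A' → α₁ A' | ... | α_m A' | ε

F → C becomes F → C F'
F → x becomes F → x F'
F → F e becomes F' → e F'
F → F e x becomes F' → e x F'
Add F' → ε

Productions for other non-terminals are unchanged:
  C → x e
  C → e

Resulting grammar:
F → C F'
F → x F'
F' → e F'
F' → e x F'
F' → ε
C → x e
C → e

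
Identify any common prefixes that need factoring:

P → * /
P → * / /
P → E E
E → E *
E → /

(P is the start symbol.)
Left-factoring is needed when two productions for the same non-terminal
share a common prefix on the right-hand side.

Productions for P:
  P → * /
  P → * / /
  P → E E
Productions for E:
  E → E *
  E → /

Found common prefix '* /' in productions for P

Answer: Yes, P has productions with common prefix '* /'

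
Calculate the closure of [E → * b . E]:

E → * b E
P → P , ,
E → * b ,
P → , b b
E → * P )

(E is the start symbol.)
Start with: [E → * b . E]
  [E → * b . E] has the dot before E: add [E → . * b E], [E → . * b ,], [E → . * P )]
No further items can be added.

CLOSURE = { [E → * b . E], [E → . * P )], [E → . * b ,], [E → . * b E] }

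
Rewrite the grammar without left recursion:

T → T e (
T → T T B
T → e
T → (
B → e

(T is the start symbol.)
T is directly left-recursive. The standard transformation for
  A → A α₁ | ... | A α_m | β₁ | ... | β_n
is
  A  → β₁ A' | ... | β_n A'
  A' → α₁ A' | ... | α_m A' | ε

T → e becomes T → e T'
T → ( becomes T → ( T'
T → T e ( becomes T' → e ( T'
T → T T B becomes T' → T B T'
Add T' → ε

Productions for other non-terminals are unchanged:
  B → e

Resulting grammar:
T → e T'
T → ( T'
T' → e ( T'
T' → T B T'
T' → ε
B → e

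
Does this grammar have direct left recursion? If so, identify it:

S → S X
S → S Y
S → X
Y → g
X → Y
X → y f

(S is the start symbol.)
Direct left recursion occurs when N → N α for some non-terminal N (the right-hand side begins with the left-hand side itself).

S → S X: LEFT RECURSIVE (starts with S)
S → S Y: LEFT RECURSIVE (starts with S)
S → X: starts with X
Y → g: starts with g
X → Y: starts with Y
X → y f: starts with y

The grammar has direct left recursion on: S.

Answer: Yes, S is left-recursive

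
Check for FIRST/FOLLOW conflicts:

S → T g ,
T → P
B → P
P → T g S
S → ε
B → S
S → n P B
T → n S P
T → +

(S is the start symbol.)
A FIRST/FOLLOW conflict occurs when a non-terminal N has a nullable alternative N → β (β ⇒* ε) and another alternative N → α with FIRST(α) ∩ FOLLOW(N) ≠ ∅: on such a lookahead the parser cannot decide between expanding α and letting N vanish via β.

Nullable non-terminals: B, S.
FIRST sets used below: FIRST(P) = { '+', 'n' }, FIRST(S) = { '+', 'n', ε }, FIRST(T) = { '+', 'n' }

B: nullable alternative(s) B → S; FOLLOW(B) = { $, '+', 'g', 'n' }
  B → P: FIRST \ {ε} = { '+', 'n' } — overlaps FOLLOW(B) on { '+', 'n' }: CONFLICT
  B → S: FIRST \ {ε} = { '+', 'n' } — this is the only nullable alternative, skip

S: nullable alternative(s) S → ε; FOLLOW(S) = { $, '+', 'g', 'n' }
  S → T g ,: FIRST \ {ε} = { '+', 'n' } — overlaps FOLLOW(S) on { '+', 'n' }: CONFLICT
  S → ε: FIRST \ {ε} = { } — this is the only nullable alternative, skip
  S → n P B: FIRST \ {ε} = { 'n' } — overlaps FOLLOW(S) on { 'n' }: CONFLICT

P, T have no nullable alternative, so no FIRST/FOLLOW check is needed there.

So the grammar has 3 FIRST/FOLLOW conflicts (marked CONFLICT above).

Answer: Yes. S → T g ',' with FOLLOW(S) on { '+', 'n' }; S → n P B with FOLLOW(S) on { 'n' }; B → P with FOLLOW(B) on { '+', 'n' }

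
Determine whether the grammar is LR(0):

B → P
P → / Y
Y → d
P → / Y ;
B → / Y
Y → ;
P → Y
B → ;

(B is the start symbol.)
No. Reduce-reduce conflict: [B → ; .] and [Y → ; .]

A grammar is LR(0) if no state in the canonical LR(0) collection has:
  - both a shift item (dot before a terminal) and a complete item (shift-reduce conflict), or
  - two or more complete items (reduce-reduce conflict; the accept item [B' → B .] counts as a complete item here).

Augment with B' → B and build the canonical LR(0) collection (I0 = CLOSURE({[B' → . B]}), then GOTO on every symbol after a dot until no new states appear). It has 10 states:
  I0: { [B → . / Y], [B → . ;], [B → . P], [B' → . B], [P → . / Y ;], [P → . / Y], [P → . Y], [Y → . ;], [Y → . d] }  — shift
  I1: { [B → / . Y], [P → / . Y ;], [P → / . Y], [Y → . ;], [Y → . d] }  — shift
  I2: { [B → ; .], [Y → ; .] }  — 2 reduces
  I3: { [B' → B .] }  — accept
  I4: { [B → P .] }  — reduce
  I5: { [P → Y .] }  — reduce
  I6: { [Y → d .] }  — reduce
  I7: { [Y → ; .] }  — reduce
  I8: { [B → / Y .], [P → / Y . ;], [P → / Y .] }  — shift, 2 reduces
  I9: { [P → / Y ; .] }  — reduce

Conflict in state I2:
  Reduce-reduce conflict: [B → ; .] and [Y → ; .]
So the grammar is NOT LR(0).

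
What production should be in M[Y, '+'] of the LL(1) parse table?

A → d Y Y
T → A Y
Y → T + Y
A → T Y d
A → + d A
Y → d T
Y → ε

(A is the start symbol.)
To find M[Y, '+'], we find productions for Y where '+' is in the predict set (PREDICT(N → α) = (FIRST(α) \ {ε}) ∪ (FOLLOW(N) if α ⇒* ε)).

Relevant sets:
  FIRST(T) = { '+', 'd' }
  FOLLOW(Y) = { $, '+', 'd' }

Y → T + Y: PREDICT = { '+', 'd' }
  '+' is in predict set, so this production goes in M[Y, '+']
Y → d T: PREDICT = { 'd' }
Y → ε: PREDICT = { $, '+', 'd' }
  '+' is in predict set, so this production goes in M[Y, '+']

M[Y, '+'] = Y → T + Y, Y → ε  (a multiply-defined cell — the grammar is not LL(1))

Answer: Y → T + Y, Y → ε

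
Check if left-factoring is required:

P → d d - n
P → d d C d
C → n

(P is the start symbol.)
Left-factoring is needed when two productions for the same non-terminal
share a common prefix on the right-hand side.

Productions for P:
  P → d d - n
  P → d d C d

Found common prefix 'd d' in productions for P

Answer: Yes, P has productions with common prefix 'd d'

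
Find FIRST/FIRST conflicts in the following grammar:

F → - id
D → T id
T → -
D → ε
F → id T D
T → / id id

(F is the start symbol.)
A FIRST/FIRST conflict occurs when two productions N → α and N → β for the same non-terminal have FIRST(α) ∩ FIRST(β) ≠ ∅ (with ε ∈ FIRST of a nullable right-hand side, so two nullable alternatives also conflict).

FIRST sets of the non-terminals at (or reachable through a nullable prefix from) the front of some alternative:
  FIRST(T) = { '-', '/' }

Productions for F:
  F → - id: FIRST = { '-' }
  F → id T D: FIRST = { 'id' }
Productions for D:
  D → T id: FIRST = { '-', '/' }
  D → ε: FIRST = { ε }
Productions for T:
  T → -: FIRST = { '-' }
  T → / id id: FIRST = { '/' }

All alternatives of each non-terminal have pairwise disjoint FIRST sets.

Answer: No FIRST/FIRST conflicts.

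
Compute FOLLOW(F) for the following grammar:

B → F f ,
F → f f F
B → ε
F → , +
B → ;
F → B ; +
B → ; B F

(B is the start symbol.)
{ $, ',', ';', 'f' }

In B → F f ,: F is followed by f ',', add FIRST(f ',') \ {ε} = { 'f' }
In F → f f F: F is at the end; this adds FOLLOW(F) to itself — nothing new
In B → ; B F: F is at the end, add FOLLOW(B)

The FOLLOW sets referred to above (computed the same way, to a fixed point):
  FOLLOW(B) = { $, ',', ';', 'f' }

Taking the union: FOLLOW(F) = { $, ',', ';', 'f' }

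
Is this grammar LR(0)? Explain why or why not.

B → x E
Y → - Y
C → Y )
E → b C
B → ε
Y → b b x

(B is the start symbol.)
No. Shift-reduce conflict between [B → .] and [B → . x E]

A grammar is LR(0) if no state in the canonical LR(0) collection has:
  - both a shift item (dot before a terminal) and a complete item (shift-reduce conflict), or
  - two or more complete items (reduce-reduce conflict; the accept item [B' → B .] counts as a complete item here).

Augment with B' → B and build the canonical LR(0) collection (I0 = CLOSURE({[B' → . B]}), then GOTO on every symbol after a dot until no new states appear). It has 13 states:
  I0: { [B → . x E], [B → .], [B' → . B] }  — shift, reduce
  I1: { [B' → B .] }  — accept
  I2: { [B → x . E], [E → . b C] }  — shift
  I3: { [B → x E .] }  — reduce
  I4: { [C → . Y )], [E → b . C], [Y → . - Y], [Y → . b b x] }  — shift
  I5: { [Y → - . Y], [Y → . - Y], [Y → . b b x] }  — shift
  I6: { [E → b C .] }  — reduce
  I7: { [C → Y . )] }  — shift
  I8: { [Y → b . b x] }  — shift
  I9: { [Y → b b . x] }  — shift
  I10: { [Y → b b x .] }  — reduce
  I11: { [C → Y ) .] }  — reduce
  I12: { [Y → - Y .] }  — reduce

Conflict in state I0:
  Shift-reduce conflict between [B → .] and [B → . x E]
So the grammar is NOT LR(0).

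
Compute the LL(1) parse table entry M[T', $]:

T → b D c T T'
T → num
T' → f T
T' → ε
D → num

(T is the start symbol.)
To find M[T', $], we find productions for T' where $ is in the predict set (PREDICT(N → α) = (FIRST(α) \ {ε}) ∪ (FOLLOW(N) if α ⇒* ε)).

Relevant sets:
  FOLLOW(T') = { $, 'f' }

T' → f T: PREDICT = { 'f' }
T' → ε: PREDICT = { $, 'f' }
  $ is in predict set, so this production goes in M[T', $]

M[T', $] = T' → ε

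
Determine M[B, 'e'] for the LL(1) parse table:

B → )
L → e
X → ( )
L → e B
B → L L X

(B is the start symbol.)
To find M[B, 'e'], we find productions for B where 'e' is in the predict set (PREDICT(N → α) = (FIRST(α) \ {ε}) ∪ (FOLLOW(N) if α ⇒* ε)).

Relevant sets:
  FIRST(L) = { 'e' }

B → ): PREDICT = { ')' }
B → L L X: PREDICT = { 'e' }
  'e' is in predict set, so this production goes in M[B, 'e']

M[B, 'e'] = B → L L X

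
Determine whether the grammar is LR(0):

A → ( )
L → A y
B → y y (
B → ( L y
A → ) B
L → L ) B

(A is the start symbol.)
Augment with A' → A and build the canonical LR(0) collection (I0 = CLOSURE({[A' → . A]}), then GOTO on every symbol after a dot until no new states appear). It has 16 states:
  I0: { [A → . ( )], [A → . ) B], [A' → . A] }  — shift
  I1: { [A → ( . )] }  — shift
  I2: { [A → ) . B], [B → . ( L y], [B → . y y (] }  — shift
  I3: { [A' → A .] }  — accept
  I4: { [A → . ( )], [A → . ) B], [B → ( . L y], [L → . A y], [L → . L ) B] }  — shift
  I5: { [A → ) B .] }  — reduce
  I6: { [B → y . y (] }  — shift
  I7: { [B → y y . (] }  — shift
  I8: { [B → y y ( .] }  — reduce
  I9: { [L → A . y] }  — shift
  I10: { [B → ( L . y], [L → L . ) B] }  — shift
  I11: { [B → . ( L y], [B → . y y (], [L → L ) . B] }  — shift
  I12: { [B → ( L y .] }  — reduce
  I13: { [L → L ) B .] }  — reduce
  I14: { [L → A y .] }  — reduce
  I15: { [A → ( ) .] }  — reduce

Every state is either a pure shift/goto state or contains exactly one complete item and nothing to shift — no conflicts. The grammar is LR(0).

Answer: Yes, the grammar is LR(0)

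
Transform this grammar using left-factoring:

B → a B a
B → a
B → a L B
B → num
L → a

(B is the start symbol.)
Left-factoring transforms A → αβ₁ | αβ₂ into A → αA' and A' → β₁ | β₂
(α is the longest common prefix among the alternatives). Repeat until
no nonterminal has two alternatives with a common prefix.

Round 1: B has alternatives sharing prefix 'a'. Introduce B': B → a B'
  Add: B' → B a
  Add: B' → ε
  Add: B' → L B

No remaining common prefixes — done.

Resulting grammar:
B → a B'
B' → B a
B' → ε
B' → L B
B → num
L → a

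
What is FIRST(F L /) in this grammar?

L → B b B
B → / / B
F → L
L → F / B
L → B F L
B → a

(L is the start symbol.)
{ '/', 'a' }

FIRST sets of the non-terminals involved (from the grammar, by fixed-point iteration):
  FIRST(F) = { '/', 'a' }

To compute FIRST(F L /), process the symbols left to right:
Symbol F is a non-terminal. Add FIRST(F) \ {ε} = { '/', 'a' }
F is not nullable (ε ∉ FIRST(F)), so stop here.
FIRST(F L /) = { '/', 'a' }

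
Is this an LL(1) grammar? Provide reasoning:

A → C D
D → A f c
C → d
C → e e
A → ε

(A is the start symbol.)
Yes, the grammar is LL(1).

A grammar is LL(1) if for each non-terminal N with multiple productions, the predict sets of those productions are pairwise disjoint, where PREDICT(N → α) = (FIRST(α) \ {ε}) ∪ (FOLLOW(N) if α ⇒* ε).

Relevant sets:
  FIRST(C) = { 'd', 'e' }
  FOLLOW(A) = { $, 'f' }

For A:
  PREDICT(A → C D) = { 'd', 'e' }
  PREDICT(A → ε) = { $, 'f' }
For C:
  PREDICT(C → d) = { 'd' }
  PREDICT(C → e e) = { 'e' }
D has a single production, so nothing to check there.

All predict sets are disjoint. The grammar IS LL(1).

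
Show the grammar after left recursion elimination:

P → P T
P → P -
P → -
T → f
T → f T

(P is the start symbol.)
P → - P'
P' → T P'
P' → - P'
P' → ε
T → f
T → f T

P is directly left-recursive. The standard transformation for
  A → A α₁ | ... | A α_m | β₁ | ... | β_n
is
  A  → β₁ A' | ... | β_n A'
  A' → α₁ A' | ... | α_m A' | ε

P → - becomes P → - P'
P → P T becomes P' → T P'
P → P - becomes P' → - P'
Add P' → ε

Productions for other non-terminals are unchanged:
  T → f
  T → f T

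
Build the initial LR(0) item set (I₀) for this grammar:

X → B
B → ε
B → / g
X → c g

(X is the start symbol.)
{ [B → . / g], [B → .], [X → . B], [X → . c g], [X' → . X] }

First, augment the grammar with X' → X
I₀ = CLOSURE({ [X' → . X] }):
  [X' → . X] has the dot before X: add [X → . B], [X → . c g]
  [X → . B] has the dot before B: add [B → .], [B → . / g]
No further items can be added.

I₀ = { [B → . / g], [B → .], [X → . B], [X → . c g], [X' → . X] }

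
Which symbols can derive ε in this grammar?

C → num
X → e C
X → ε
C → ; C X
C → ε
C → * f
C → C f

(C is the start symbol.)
ε-productions: X → ε, C → ε
So X, C are immediately nullable.
Every non-terminal is now nullable.
Nullable = { 'C', 'X' }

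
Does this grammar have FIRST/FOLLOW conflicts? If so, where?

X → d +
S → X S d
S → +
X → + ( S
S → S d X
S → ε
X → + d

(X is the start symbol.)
Yes. S → X S d with FOLLOW(S) on { '+', 'd' }; S → '+' with FOLLOW(S) on { '+' }; S → S d X with FOLLOW(S) on { '+', 'd' }

A FIRST/FOLLOW conflict occurs when a non-terminal N has a nullable alternative N → β (β ⇒* ε) and another alternative N → α with FIRST(α) ∩ FOLLOW(N) ≠ ∅: on such a lookahead the parser cannot decide between expanding α and letting N vanish via β.

Nullable non-terminals: S.
FIRST sets used below: FIRST(X) = { '+', 'd' }, FIRST(S) = { '+', 'd', ε }

S: nullable alternative(s) S → ε; FOLLOW(S) = { $, '+', 'd' }
  S → X S d: FIRST \ {ε} = { '+', 'd' } — overlaps FOLLOW(S) on { '+', 'd' }: CONFLICT
  S → +: FIRST \ {ε} = { '+' } — overlaps FOLLOW(S) on { '+' }: CONFLICT
  S → S d X: FIRST \ {ε} = { '+', 'd' } — overlaps FOLLOW(S) on { '+', 'd' }: CONFLICT
  S → ε: FIRST \ {ε} = { } — this is the only nullable alternative, skip

X has no nullable alternative, so no FIRST/FOLLOW check is needed there.

So the grammar has 3 FIRST/FOLLOW conflicts (marked CONFLICT above).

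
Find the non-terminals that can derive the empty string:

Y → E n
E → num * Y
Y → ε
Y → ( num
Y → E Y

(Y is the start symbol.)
ε-productions: Y → ε
So Y is immediately nullable.
No further non-terminal can be added: every production for the remaining non-terminals contains a terminal or a non-nullable non-terminal.
Nullable = { 'Y' }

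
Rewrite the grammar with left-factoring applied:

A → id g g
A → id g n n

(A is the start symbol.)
A → id g A'
A' → g
A' → n n

Left-factoring transforms A → αβ₁ | αβ₂ into A → αA' and A' → β₁ | β₂
(α is the longest common prefix among the alternatives). Repeat until
no nonterminal has two alternatives with a common prefix.

Round 1: A has alternatives sharing prefix 'id g'. Introduce A': A → id g A'
  Add: A' → g
  Add: A' → n n

No remaining common prefixes — done.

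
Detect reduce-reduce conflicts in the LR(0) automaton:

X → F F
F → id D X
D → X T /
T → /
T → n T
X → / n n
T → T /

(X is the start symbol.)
Augment with X' → X and build the canonical LR(0) collection (I0 = CLOSURE({[X' → . X]}), then GOTO on every symbol after a dot until no new states appear). It has 17 states:
  I0: { [F → . id D X], [X → . / n n], [X → . F F], [X' → . X] }  — shift
  I1: { [X → / . n n] }  — shift
  I2: { [F → . id D X], [X → F . F] }  — shift
  I3: { [X' → X .] }  — accept
  I4: { [D → . X T /], [F → . id D X], [F → id . D X], [X → . / n n], [X → . F F] }  — shift
  I5: { [F → . id D X], [F → id D . X], [X → . / n n], [X → . F F] }  — shift
  I6: { [D → X . T /], [T → . /], [T → . T /], [T → . n T] }  — shift
  I7: { [T → / .] }  — reduce
  I8: { [D → X T . /], [T → T . /] }  — shift
  I9: { [T → . /], [T → . T /], [T → . n T], [T → n . T] }  — shift
  I10: { [T → T . /], [T → n T .] }  — shift, reduce
  I11: { [T → T / .] }  — reduce
  I12: { [D → X T / .], [T → T / .] }  — 2 reduces
  I13: { [F → id D X .] }  — reduce
  I14: { [X → F F .] }  — reduce
  I15: { [X → / n . n] }  — shift
  I16: { [X → / n n .] }  — reduce

I12 contains complete items [D → X T / .], [T → T / .] — reduce-reduce conflict.

Answer: Yes — I12: [D → X T / .] vs [T → T / .]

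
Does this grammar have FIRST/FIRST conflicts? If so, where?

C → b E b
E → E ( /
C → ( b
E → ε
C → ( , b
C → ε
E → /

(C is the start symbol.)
FIRST sets of the non-terminals at (or reachable through a nullable prefix from) the front of some alternative:
  FIRST(E) = { '(', '/', ε }

Productions for C:
  C → b E b: FIRST = { 'b' }
  C → ( b: FIRST = { '(' }
  C → ( , b: FIRST = { '(' }
  C → ε: FIRST = { ε }
Productions for E:
  E → E ( /: FIRST = { '(', '/' }
  E → ε: FIRST = { ε }
  E → /: FIRST = { '/' }

Conflict for C: C → ( b and C → ( , b
  Overlap: { '(' }
Conflict for E: E → E ( / and E → /
  Overlap: { '/' }

Answer: Yes. C → '(' b / C → '(' ',' b on { '(' }; E → E '(' '/' / E → '/' on { '/' }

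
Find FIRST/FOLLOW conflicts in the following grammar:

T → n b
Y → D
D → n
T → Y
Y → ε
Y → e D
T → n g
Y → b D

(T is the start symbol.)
A FIRST/FOLLOW conflict occurs when a non-terminal N has a nullable alternative N → β (β ⇒* ε) and another alternative N → α with FIRST(α) ∩ FOLLOW(N) ≠ ∅: on such a lookahead the parser cannot decide between expanding α and letting N vanish via β.

Nullable non-terminals: T, Y.
FIRST sets used below: FIRST(Y) = { 'b', 'e', 'n', ε }, FIRST(D) = { 'n' }

T: nullable alternative(s) T → Y; FOLLOW(T) = { $ }
  T → n b: FIRST \ {ε} = { 'n' } — disjoint from FOLLOW(T)
  T → Y: FIRST \ {ε} = { 'b', 'e', 'n' } — this is the only nullable alternative, skip
  T → n g: FIRST \ {ε} = { 'n' } — disjoint from FOLLOW(T)

Y: nullable alternative(s) Y → ε; FOLLOW(Y) = { $ }
  Y → D: FIRST \ {ε} = { 'n' } — disjoint from FOLLOW(Y)
  Y → ε: FIRST \ {ε} = { } — this is the only nullable alternative, skip
  Y → e D: FIRST \ {ε} = { 'e' } — disjoint from FOLLOW(Y)
  Y → b D: FIRST \ {ε} = { 'b' } — disjoint from FOLLOW(Y)

D has no nullable alternative, so no FIRST/FOLLOW check is needed there.

No FIRST/FOLLOW conflicts found.

Answer: No FIRST/FOLLOW conflicts.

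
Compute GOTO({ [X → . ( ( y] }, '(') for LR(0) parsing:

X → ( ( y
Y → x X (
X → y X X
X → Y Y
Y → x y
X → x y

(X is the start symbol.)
{ [X → ( . ( y] }

GOTO(I, '(') = CLOSURE({ [A → αX.β] : [A → α.Xβ] ∈ I, X = '(' })

Items with dot before '(', with the dot advanced:
  [X → . ( ( y] → [X → ( . ( y]
Closure adds nothing (no advanced item has the dot before a non-terminal).

GOTO = { [X → ( . ( y] }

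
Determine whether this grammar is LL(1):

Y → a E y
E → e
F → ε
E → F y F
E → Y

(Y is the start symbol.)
Yes, the grammar is LL(1).

Relevant sets:
  FIRST(F) = { ε }
  FIRST(Y) = { 'a' }

For E:
  PREDICT(E → e) = { 'e' }
  PREDICT(E → F y F) = { 'y' }
  PREDICT(E → Y) = { 'a' }
Y, F have a single production, so nothing to check there.

All predict sets are disjoint. The grammar IS LL(1).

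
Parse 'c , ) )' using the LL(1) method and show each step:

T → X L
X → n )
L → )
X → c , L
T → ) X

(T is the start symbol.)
Stack is shown with the top on the left.

Stack      Input      Action
----------------------------
T $        c , ) ) $  output T → X L
X L $      c , ) ) $  output X → c , L
c , L L $  c , ) ) $  match 'c'
, L L $    , ) ) $    match ','
L L $      ) ) $      output L → )
) L $      ) ) $      match ')'
L $        ) $        output L → )
) $        ) $        match ')'
$          $          accept

The string is accepted.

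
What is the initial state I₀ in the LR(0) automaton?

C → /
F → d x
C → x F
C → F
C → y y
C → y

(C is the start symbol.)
{ [C → . /], [C → . F], [C → . x F], [C → . y y], [C → . y], [C' → . C], [F → . d x] }

First, augment the grammar with C' → C
I₀ = CLOSURE({ [C' → . C] }):
  [C' → . C] has the dot before C: add [C → . /], [C → . x F], [C → . F], [C → . y y], [C → . y]
  [C → . F] has the dot before F: add [F → . d x]
No further items can be added.

I₀ = { [C → . /], [C → . F], [C → . x F], [C → . y y], [C → . y], [C' → . C], [F → . d x] }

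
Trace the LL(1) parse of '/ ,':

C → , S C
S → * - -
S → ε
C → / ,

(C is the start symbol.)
Stack is shown with the top on the left.

Stack  Input  Action
--------------------
C $    / , $  output C → / ,
/ , $  / , $  match '/'
, $    , $    match ','
$      $      accept

The string is accepted.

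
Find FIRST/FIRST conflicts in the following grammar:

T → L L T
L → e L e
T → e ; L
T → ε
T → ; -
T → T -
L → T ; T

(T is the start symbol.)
Yes. T → L L T / T → e ';' L on { 'e' }; T → L L T / T → ';' '-' on { ';' }; T → L L T / T → T '-' on { '-', ';', 'e' }; T → e ';' L / T → T '-' on { 'e' }; T → ';' '-' / T → T '-' on { ';' }; L → e L e / L → T ';' T on { 'e' }

FIRST sets of the non-terminals at (or reachable through a nullable prefix from) the front of some alternative:
  FIRST(L) = { '-', ';', 'e' }
  FIRST(T) = { '-', ';', 'e', ε }

Productions for T:
  T → L L T: FIRST = { '-', ';', 'e' }
  T → e ; L: FIRST = { 'e' }
  T → ε: FIRST = { ε }
  T → ; -: FIRST = { ';' }
  T → T -: FIRST = { '-', ';', 'e' }
Productions for L:
  L → e L e: FIRST = { 'e' }
  L → T ; T: FIRST = { '-', ';', 'e' }

Conflict for T: T → L L T and T → e ; L
  Overlap: { 'e' }
Conflict for T: T → L L T and T → ; -
  Overlap: { ';' }
Conflict for T: T → L L T and T → T -
  Overlap: { '-', ';', 'e' }
Conflict for T: T → e ; L and T → T -
  Overlap: { 'e' }
Conflict for T: T → ; - and T → T -
  Overlap: { ';' }
Conflict for L: L → e L e and L → T ; T
  Overlap: { 'e' }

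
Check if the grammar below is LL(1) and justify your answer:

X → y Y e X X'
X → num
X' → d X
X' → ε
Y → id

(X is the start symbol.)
Relevant sets:
  FOLLOW(X') = { $, 'd' }

For X:
  PREDICT(X → y Y e X X') = { 'y' }
  PREDICT(X → num) = { 'num' }
For X':
  PREDICT(X' → d X) = { 'd' }
  PREDICT(X' → ε) = { $, 'd' }
Y has a single production, so nothing to check there.

Conflict found: Predict set conflict for X': { 'd' }
The grammar is NOT LL(1).

Answer: No. Predict set conflict for X': { 'd' }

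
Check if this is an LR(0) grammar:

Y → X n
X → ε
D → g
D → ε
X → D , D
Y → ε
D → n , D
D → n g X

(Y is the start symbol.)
No. Shift-reduce conflict between [D → .] and [D → . g]

Augment with Y' → Y and build the canonical LR(0) collection (I0 = CLOSURE({[Y' → . Y]}), then GOTO on every symbol after a dot until no new states appear). It has 13 states:
  I0: { [D → . g], [D → . n , D], [D → . n g X], [D → .], [X → . D , D], [X → .], [Y → . X n], [Y → .], [Y' → . Y] }  — shift, 3 reduces
  I1: { [X → D . , D] }  — shift
  I2: { [Y → X . n] }  — shift
  I3: { [Y' → Y .] }  — accept
  I4: { [D → g .] }  — reduce
  I5: { [D → n . , D], [D → n . g X] }  — shift
  I6: { [D → . g], [D → . n , D], [D → . n g X], [D → .], [D → n , . D] }  — shift, reduce
  I7: { [D → . g], [D → . n , D], [D → . n g X], [D → .], [D → n g . X], [X → . D , D], [X → .] }  — shift, 2 reduces
  I8: { [D → n g X .] }  — reduce
  I9: { [D → n , D .] }  — reduce
  I10: { [Y → X n .] }  — reduce
  I11: { [D → . g], [D → . n , D], [D → . n g X], [D → .], [X → D , . D] }  — shift, reduce
  I12: { [X → D , D .] }  — reduce

Conflict in state I0:
  Shift-reduce conflict between [D → .] and [D → . g]
So the grammar is NOT LR(0).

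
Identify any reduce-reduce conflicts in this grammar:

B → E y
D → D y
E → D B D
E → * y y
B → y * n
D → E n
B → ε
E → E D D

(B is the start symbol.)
Yes — I13: [B → .] vs [E → E D D .]; I15: [B → .] vs [E → D B D .]

Augment with B' → B and build the canonical LR(0) collection (I0 = CLOSURE({[B' → . B]}), then GOTO on every symbol after a dot until no new states appear). It has 18 states:
  I0: { [B → . E y], [B → . y * n], [B → .], [B' → . B], [D → . D y], [D → . E n], [E → . * y y], [E → . D B D], [E → . E D D] }  — shift, reduce
  I1: { [E → * . y y] }  — shift
  I2: { [B' → B .] }  — accept
  I3: { [B → . E y], [B → . y * n], [B → .], [D → . D y], [D → . E n], [D → D . y], [E → . * y y], [E → . D B D], [E → . E D D], [E → D . B D] }  — shift, reduce
  I4: { [B → E . y], [D → . D y], [D → . E n], [D → E . n], [E → . * y y], [E → . D B D], [E → . E D D], [E → E . D D] }  — shift
  I5: { [B → y . * n] }  — shift
  I6: { [B → y * . n] }  — shift
  I7: { [B → y * n .] }  — reduce
  I8: { [B → . E y], [B → . y * n], [B → .], [D → . D y], [D → . E n], [D → D . y], [E → . * y y], [E → . D B D], [E → . E D D], [E → D . B D], [E → E D . D] }  — shift, reduce
  I9: { [D → . D y], [D → . E n], [D → E . n], [E → . * y y], [E → . D B D], [E → . E D D], [E → E . D D] }  — shift
  I10: { [D → E n .] }  — reduce
  I11: { [B → E y .] }  — reduce
  I12: { [D → . D y], [D → . E n], [E → . * y y], [E → . D B D], [E → . E D D], [E → D B . D] }  — shift
  I13: { [B → . E y], [B → . y * n], [B → .], [D → . D y], [D → . E n], [D → D . y], [E → . * y y], [E → . D B D], [E → . E D D], [E → D . B D], [E → E D D .] }  — shift, 2 reduces
  I14: { [B → y . * n], [D → D y .] }  — shift, reduce
  I15: { [B → . E y], [B → . y * n], [B → .], [D → . D y], [D → . E n], [D → D . y], [E → . * y y], [E → . D B D], [E → . E D D], [E → D . B D], [E → D B D .] }  — shift, 2 reduces
  I16: { [E → * y . y] }  — shift
  I17: { [E → * y y .] }  — reduce

I13 contains complete items [B → .], [E → E D D .] — reduce-reduce conflict.
I15 contains complete items [B → .], [E → D B D .] — reduce-reduce conflict.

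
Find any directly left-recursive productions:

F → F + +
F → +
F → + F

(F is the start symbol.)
Yes, F is left-recursive

Direct left recursion occurs when N → N α for some non-terminal N (the right-hand side begins with the left-hand side itself).

F → F + +: LEFT RECURSIVE (starts with F)
F → +: starts with '+'
F → + F: starts with '+'

The grammar has direct left recursion on: F.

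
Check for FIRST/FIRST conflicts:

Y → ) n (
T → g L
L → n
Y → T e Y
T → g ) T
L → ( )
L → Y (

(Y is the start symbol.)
Yes. T → g L / T → g ')' T on { 'g' }

FIRST sets of the non-terminals at (or reachable through a nullable prefix from) the front of some alternative:
  FIRST(T) = { 'g' }
  FIRST(Y) = { ')', 'g' }

Productions for Y:
  Y → ) n (: FIRST = { ')' }
  Y → T e Y: FIRST = { 'g' }
Productions for T:
  T → g L: FIRST = { 'g' }
  T → g ) T: FIRST = { 'g' }
Productions for L:
  L → n: FIRST = { 'n' }
  L → ( ): FIRST = { '(' }
  L → Y (: FIRST = { ')', 'g' }

Conflict for T: T → g L and T → g ) T
  Overlap: { 'g' }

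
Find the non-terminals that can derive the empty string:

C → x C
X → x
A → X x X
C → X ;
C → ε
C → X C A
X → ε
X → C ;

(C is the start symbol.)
A non-terminal is nullable if it can derive ε (the empty string): either it has an ε-production, or it has a production whose right-hand side consists entirely of nullable non-terminals.

ε-productions: C → ε, X → ε
So C, X are immediately nullable.
No further non-terminal can be added: every production for the remaining non-terminals contains a terminal or a non-nullable non-terminal.
Nullable = { 'C', 'X' }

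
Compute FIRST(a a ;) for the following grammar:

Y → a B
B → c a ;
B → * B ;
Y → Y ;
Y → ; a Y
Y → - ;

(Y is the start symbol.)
{ 'a' }

To compute FIRST(a a ;), process the symbols left to right:
Symbol a is a terminal. Add 'a' and stop.
FIRST(a a ;) = { 'a' }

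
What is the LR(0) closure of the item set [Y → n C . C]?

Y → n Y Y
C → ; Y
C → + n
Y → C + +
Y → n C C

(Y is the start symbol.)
Start with: [Y → n C . C]
  [Y → n C . C] has the dot before C: add [C → . ; Y], [C → . + n]
No further items can be added.

CLOSURE = { [C → . + n], [C → . ; Y], [Y → n C . C] }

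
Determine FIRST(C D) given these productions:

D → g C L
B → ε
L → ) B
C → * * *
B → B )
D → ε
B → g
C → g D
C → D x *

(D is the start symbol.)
FIRST sets of the non-terminals involved (from the grammar, by fixed-point iteration):
  FIRST(C) = { '*', 'g', 'x' }

To compute FIRST(C D), process the symbols left to right:
Symbol C is a non-terminal. Add FIRST(C) \ {ε} = { '*', 'g', 'x' }
C is not nullable (ε ∉ FIRST(C)), so stop here.
FIRST(C D) = { '*', 'g', 'x' }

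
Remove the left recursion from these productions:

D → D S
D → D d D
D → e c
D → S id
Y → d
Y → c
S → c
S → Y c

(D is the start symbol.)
D → e c D'
D → S id D'
D' → S D'
D' → d D D'
D' → ε
Y → d
Y → c
S → c
S → Y c

D is directly left-recursive. The standard transformation for
  A → A α₁ | ... | A α_m | β₁ | ... | β_n
is
  A  → β₁ A' | ... | β_n A'
  A' → α₁ A' | ... | α_m A' | ε

D → e c becomes D → e c D'
D → S id becomes D → S id D'
D → D S becomes D' → S D'
D → D d D becomes D' → d D D'
Add D' → ε

Productions for other non-terminals are unchanged:
  Y → d
  Y → c
  S → c
  S → Y c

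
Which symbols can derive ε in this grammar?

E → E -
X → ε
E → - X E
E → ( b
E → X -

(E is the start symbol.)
{ 'X' }

A non-terminal is nullable if it can derive ε (the empty string): either it has an ε-production, or it has a production whose right-hand side consists entirely of nullable non-terminals.

ε-productions: X → ε
So X is immediately nullable.
No further non-terminal can be added: every production for the remaining non-terminals contains a terminal or a non-nullable non-terminal.
Nullable = { 'X' }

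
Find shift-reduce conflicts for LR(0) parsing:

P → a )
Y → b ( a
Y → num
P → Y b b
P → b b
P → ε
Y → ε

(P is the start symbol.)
Yes — I0: [P → .] vs [P → . a )]

Augment with P' → P and build the canonical LR(0) collection (I0 = CLOSURE({[P' → . P]}), then GOTO on every symbol after a dot until no new states appear). It has 12 states:
  I0: { [P → . Y b b], [P → . a )], [P → . b b], [P → .], [P' → . P], [Y → . b ( a], [Y → . num], [Y → .] }  — shift, 2 reduces
  I1: { [P' → P .] }  — accept
  I2: { [P → Y . b b] }  — shift
  I3: { [P → a . )] }  — shift
  I4: { [P → b . b], [Y → b . ( a] }  — shift
  I5: { [Y → num .] }  — reduce
  I6: { [Y → b ( . a] }  — shift
  I7: { [P → b b .] }  — reduce
  I8: { [Y → b ( a .] }  — reduce
  I9: { [P → a ) .] }  — reduce
  I10: { [P → Y b . b] }  — shift
  I11: { [P → Y b b .] }  — reduce

I0 contains reduce items [P → .], [Y → .] and shift items [P → . a )], [P → . b b], [Y → . b ( a], [Y → . num] — shift-reduce conflict.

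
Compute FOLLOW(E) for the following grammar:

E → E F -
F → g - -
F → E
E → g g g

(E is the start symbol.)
E is the start symbol, so $ ∈ FOLLOW(E).
In E → E F -: E is followed by F '-', add FIRST(F '-') \ {ε} = { 'g' }
In F → E: E is at the end, add FOLLOW(F)

The FOLLOW sets referred to above (computed the same way, to a fixed point):
  FOLLOW(F) = { '-' }

Taking the union: FOLLOW(E) = { $, '-', 'g' }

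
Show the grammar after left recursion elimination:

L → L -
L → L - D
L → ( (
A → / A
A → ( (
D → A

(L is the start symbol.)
L is directly left-recursive. The standard transformation for
  A → A α₁ | ... | A α_m | β₁ | ... | β_n
is
  A  → β₁ A' | ... | β_n A'
  A' → α₁ A' | ... | α_m A' | ε

L → ( ( becomes L → ( ( L'
L → L - becomes L' → - L'
L → L - D becomes L' → - D L'
Add L' → ε

Productions for other non-terminals are unchanged:
  A → / A
  A → ( (
  D → A

Resulting grammar:
L → ( ( L'
L' → - L'
L' → - D L'
L' → ε
A → / A
A → ( (
D → A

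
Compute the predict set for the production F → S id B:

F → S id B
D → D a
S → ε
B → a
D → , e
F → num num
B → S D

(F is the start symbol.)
PREDICT(F → S id B) = (FIRST(RHS) \ {ε}) ∪ (FOLLOW(F) if ε ∈ FIRST(RHS), i.e. RHS ⇒* ε)
FIRST(S) = { ε }
FIRST(S id B) = { 'id' }
ε ∉ FIRST(S id B), so FOLLOW(F) is not added.
PREDICT(F → S id B) = { 'id' }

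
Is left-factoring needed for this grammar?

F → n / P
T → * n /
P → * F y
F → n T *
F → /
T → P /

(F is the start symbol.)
Left-factoring is needed when two productions for the same non-terminal
share a common prefix on the right-hand side.

Productions for F:
  F → n / P
  F → n T *
  F → /
Productions for T:
  T → * n /
  T → P /

Found common prefix 'n' in productions for F

Answer: Yes, F has productions with common prefix 'n'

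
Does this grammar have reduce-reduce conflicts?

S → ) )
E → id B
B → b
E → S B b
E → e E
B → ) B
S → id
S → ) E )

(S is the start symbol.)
No reduce-reduce conflicts

A reduce-reduce conflict occurs when an LR(0) state has two complete items [A → α .] and [B → β .] — both call for a reduction, and with no lookahead the parser cannot choose between them.

Augment with S' → S and build the canonical LR(0) collection (I0 = CLOSURE({[S' → . S]}), then GOTO on every symbol after a dot until no new states appear). It has 17 states:
  I0: { [S → . ) )], [S → . ) E )], [S → . id], [S' → . S] }  — shift
  I1: { [E → . S B b], [E → . e E], [E → . id B], [S → ) . )], [S → ) . E )], [S → . ) )], [S → . ) E )], [S → . id] }  — shift
  I2: { [S' → S .] }  — accept
  I3: { [S → id .] }  — reduce
  I4: { [E → . S B b], [E → . e E], [E → . id B], [S → ) ) .], [S → ) . )], [S → ) . E )], [S → . ) )], [S → . ) E )], [S → . id] }  — shift, reduce
  I5: { [S → ) E . )] }  — shift
  I6: { [B → . ) B], [B → . b], [E → S . B b] }  — shift
  I7: { [E → . S B b], [E → . e E], [E → . id B], [E → e . E], [S → . ) )], [S → . ) E )], [S → . id] }  — shift
  I8: { [B → . ) B], [B → . b], [E → id . B], [S → id .] }  — shift, reduce
  I9: { [B → ) . B], [B → . ) B], [B → . b] }  — shift
  I10: { [E → id B .] }  — reduce
  I11: { [B → b .] }  — reduce
  I12: { [B → ) B .] }  — reduce
  I13: { [E → e E .] }  — reduce
  I14: { [E → S B . b] }  — shift
  I15: { [E → S B b .] }  — reduce
  I16: { [S → ) E ) .] }  — reduce

No state contains more than one complete item.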